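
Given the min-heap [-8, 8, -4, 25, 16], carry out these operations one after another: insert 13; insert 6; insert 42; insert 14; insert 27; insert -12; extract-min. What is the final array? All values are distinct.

[-8, 8, -4, 14, 16, 13, 6, 42, 25, 27]

insert 13:
  append 13 at index 5 → [-8, 8, -4, 25, 16, 13] (no swap needed)
insert 6:
  append 6 at index 6 → [-8, 8, -4, 25, 16, 13, 6] (no swap needed)
insert 42:
  append 42 at index 7 → [-8, 8, -4, 25, 16, 13, 6, 42] (no swap needed)
insert 14:
  append 14 at index 8 → [-8, 8, -4, 25, 16, 13, 6, 42, 14]
  14 < parent 25 at index 3, swap → [-8, 8, -4, 14, 16, 13, 6, 42, 25]
insert 27:
  append 27 at index 9 → [-8, 8, -4, 14, 16, 13, 6, 42, 25, 27] (no swap needed)
insert -12:
  append -12 at index 10 → [-8, 8, -4, 14, 16, 13, 6, 42, 25, 27, -12]
  -12 < parent 16 at index 4, swap → [-8, 8, -4, 14, -12, 13, 6, 42, 25, 27, 16]
  -12 < parent 8 at index 1, swap → [-8, -12, -4, 14, 8, 13, 6, 42, 25, 27, 16]
  -12 < parent -8 at index 0, swap → [-12, -8, -4, 14, 8, 13, 6, 42, 25, 27, 16]
extract-min → returns -12:
  remove root -12; move last element 16 to root → [16, -8, -4, 14, 8, 13, 6, 42, 25, 27]
  16 vs smaller child -8 at index 1, swap → [-8, 16, -4, 14, 8, 13, 6, 42, 25, 27]
  16 vs smaller child 8 at index 4, swap → [-8, 8, -4, 14, 16, 13, 6, 42, 25, 27]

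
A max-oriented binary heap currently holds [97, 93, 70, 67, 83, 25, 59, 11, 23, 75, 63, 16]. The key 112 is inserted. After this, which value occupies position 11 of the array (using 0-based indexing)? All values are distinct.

append 112 at index 12 → [97, 93, 70, 67, 83, 25, 59, 11, 23, 75, 63, 16, 112]
112 > parent 25 at index 5, swap → [97, 93, 70, 67, 83, 112, 59, 11, 23, 75, 63, 16, 25]
112 > parent 70 at index 2, swap → [97, 93, 112, 67, 83, 70, 59, 11, 23, 75, 63, 16, 25]
112 > parent 97 at index 0, swap → [112, 93, 97, 67, 83, 70, 59, 11, 23, 75, 63, 16, 25]
resulting array: [112, 93, 97, 67, 83, 70, 59, 11, 23, 75, 63, 16, 25]

16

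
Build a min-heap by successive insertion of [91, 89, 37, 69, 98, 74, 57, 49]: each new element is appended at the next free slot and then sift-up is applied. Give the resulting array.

Insert 91:
  append 91 at index 0 → [91] (no swap needed)
Insert 89:
  append 89 at index 1 → [91, 89]
  89 < parent 91 at index 0, swap → [89, 91]
Insert 37:
  append 37 at index 2 → [89, 91, 37]
  37 < parent 89 at index 0, swap → [37, 91, 89]
Insert 69:
  append 69 at index 3 → [37, 91, 89, 69]
  69 < parent 91 at index 1, swap → [37, 69, 89, 91]
Insert 98:
  append 98 at index 4 → [37, 69, 89, 91, 98] (no swap needed)
Insert 74:
  append 74 at index 5 → [37, 69, 89, 91, 98, 74]
  74 < parent 89 at index 2, swap → [37, 69, 74, 91, 98, 89]
Insert 57:
  append 57 at index 6 → [37, 69, 74, 91, 98, 89, 57]
  57 < parent 74 at index 2, swap → [37, 69, 57, 91, 98, 89, 74]
Insert 49:
  append 49 at index 7 → [37, 69, 57, 91, 98, 89, 74, 49]
  49 < parent 91 at index 3, swap → [37, 69, 57, 49, 98, 89, 74, 91]
  49 < parent 69 at index 1, swap → [37, 49, 57, 69, 98, 89, 74, 91]

[37, 49, 57, 69, 98, 89, 74, 91]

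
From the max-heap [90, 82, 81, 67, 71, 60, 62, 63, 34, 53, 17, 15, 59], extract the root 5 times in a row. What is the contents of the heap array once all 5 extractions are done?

[63, 59, 62, 53, 34, 60, 15, 17]

extract-max #1 returns 90:
  remove root 90; move last element 59 to root → [59, 82, 81, 67, 71, 60, 62, 63, 34, 53, 17, 15]
  59 vs larger child 82 at index 1, swap → [82, 59, 81, 67, 71, 60, 62, 63, 34, 53, 17, 15]
  59 vs larger child 71 at index 4, swap → [82, 71, 81, 67, 59, 60, 62, 63, 34, 53, 17, 15]
extract-max #2 returns 82:
  remove root 82; move last element 15 to root → [15, 71, 81, 67, 59, 60, 62, 63, 34, 53, 17]
  15 vs larger child 81 at index 2, swap → [81, 71, 15, 67, 59, 60, 62, 63, 34, 53, 17]
  15 vs larger child 62 at index 6, swap → [81, 71, 62, 67, 59, 60, 15, 63, 34, 53, 17]
extract-max #3 returns 81:
  remove root 81; move last element 17 to root → [17, 71, 62, 67, 59, 60, 15, 63, 34, 53]
  17 vs larger child 71 at index 1, swap → [71, 17, 62, 67, 59, 60, 15, 63, 34, 53]
  17 vs larger child 67 at index 3, swap → [71, 67, 62, 17, 59, 60, 15, 63, 34, 53]
  17 vs larger child 63 at index 7, swap → [71, 67, 62, 63, 59, 60, 15, 17, 34, 53]
extract-max #4 returns 71:
  remove root 71; move last element 53 to root → [53, 67, 62, 63, 59, 60, 15, 17, 34]
  53 vs larger child 67 at index 1, swap → [67, 53, 62, 63, 59, 60, 15, 17, 34]
  53 vs larger child 63 at index 3, swap → [67, 63, 62, 53, 59, 60, 15, 17, 34]
extract-max #5 returns 67:
  remove root 67; move last element 34 to root → [34, 63, 62, 53, 59, 60, 15, 17]
  34 vs larger child 63 at index 1, swap → [63, 34, 62, 53, 59, 60, 15, 17]
  34 vs larger child 59 at index 4, swap → [63, 59, 62, 53, 34, 60, 15, 17]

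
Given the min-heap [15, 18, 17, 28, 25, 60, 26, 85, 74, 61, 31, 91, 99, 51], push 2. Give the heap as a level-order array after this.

[2, 18, 15, 28, 25, 60, 17, 85, 74, 61, 31, 91, 99, 51, 26]

append 2 at index 14 → [15, 18, 17, 28, 25, 60, 26, 85, 74, 61, 31, 91, 99, 51, 2]
2 < parent 26 at index 6, swap → [15, 18, 17, 28, 25, 60, 2, 85, 74, 61, 31, 91, 99, 51, 26]
2 < parent 17 at index 2, swap → [15, 18, 2, 28, 25, 60, 17, 85, 74, 61, 31, 91, 99, 51, 26]
2 < parent 15 at index 0, swap → [2, 18, 15, 28, 25, 60, 17, 85, 74, 61, 31, 91, 99, 51, 26]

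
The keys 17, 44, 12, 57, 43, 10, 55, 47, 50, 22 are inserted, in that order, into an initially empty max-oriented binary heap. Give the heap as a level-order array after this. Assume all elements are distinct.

[57, 50, 55, 47, 43, 10, 12, 17, 44, 22]

Insert 17:
  append 17 at index 0 → [17] (no swap needed)
Insert 44:
  append 44 at index 1 → [17, 44]
  44 > parent 17 at index 0, swap → [44, 17]
Insert 12:
  append 12 at index 2 → [44, 17, 12] (no swap needed)
Insert 57:
  append 57 at index 3 → [44, 17, 12, 57]
  57 > parent 17 at index 1, swap → [44, 57, 12, 17]
  57 > parent 44 at index 0, swap → [57, 44, 12, 17]
Insert 43:
  append 43 at index 4 → [57, 44, 12, 17, 43] (no swap needed)
Insert 10:
  append 10 at index 5 → [57, 44, 12, 17, 43, 10] (no swap needed)
Insert 55:
  append 55 at index 6 → [57, 44, 12, 17, 43, 10, 55]
  55 > parent 12 at index 2, swap → [57, 44, 55, 17, 43, 10, 12]
Insert 47:
  append 47 at index 7 → [57, 44, 55, 17, 43, 10, 12, 47]
  47 > parent 17 at index 3, swap → [57, 44, 55, 47, 43, 10, 12, 17]
  47 > parent 44 at index 1, swap → [57, 47, 55, 44, 43, 10, 12, 17]
Insert 50:
  append 50 at index 8 → [57, 47, 55, 44, 43, 10, 12, 17, 50]
  50 > parent 44 at index 3, swap → [57, 47, 55, 50, 43, 10, 12, 17, 44]
  50 > parent 47 at index 1, swap → [57, 50, 55, 47, 43, 10, 12, 17, 44]
Insert 22:
  append 22 at index 9 → [57, 50, 55, 47, 43, 10, 12, 17, 44, 22] (no swap needed)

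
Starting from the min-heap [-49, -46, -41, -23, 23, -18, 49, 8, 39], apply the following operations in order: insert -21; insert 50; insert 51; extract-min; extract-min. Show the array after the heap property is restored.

[-41, -23, -18, 8, -21, 50, 49, 51, 39, 23]

insert -21:
  append -21 at index 9 → [-49, -46, -41, -23, 23, -18, 49, 8, 39, -21]
  -21 < parent 23 at index 4, swap → [-49, -46, -41, -23, -21, -18, 49, 8, 39, 23]
insert 50:
  append 50 at index 10 → [-49, -46, -41, -23, -21, -18, 49, 8, 39, 23, 50] (no swap needed)
insert 51:
  append 51 at index 11 → [-49, -46, -41, -23, -21, -18, 49, 8, 39, 23, 50, 51] (no swap needed)
extract-min → returns -49:
  remove root -49; move last element 51 to root → [51, -46, -41, -23, -21, -18, 49, 8, 39, 23, 50]
  51 vs smaller child -46 at index 1, swap → [-46, 51, -41, -23, -21, -18, 49, 8, 39, 23, 50]
  51 vs smaller child -23 at index 3, swap → [-46, -23, -41, 51, -21, -18, 49, 8, 39, 23, 50]
  51 vs smaller child 8 at index 7, swap → [-46, -23, -41, 8, -21, -18, 49, 51, 39, 23, 50]
extract-min → returns -46:
  remove root -46; move last element 50 to root → [50, -23, -41, 8, -21, -18, 49, 51, 39, 23]
  50 vs smaller child -41 at index 2, swap → [-41, -23, 50, 8, -21, -18, 49, 51, 39, 23]
  50 vs smaller child -18 at index 5, swap → [-41, -23, -18, 8, -21, 50, 49, 51, 39, 23]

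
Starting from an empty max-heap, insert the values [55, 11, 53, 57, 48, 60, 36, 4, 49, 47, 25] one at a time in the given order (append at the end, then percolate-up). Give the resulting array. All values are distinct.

[60, 55, 57, 49, 48, 53, 36, 4, 11, 47, 25]

Insert 55:
  append 55 at index 0 → [55] (no swap needed)
Insert 11:
  append 11 at index 1 → [55, 11] (no swap needed)
Insert 53:
  append 53 at index 2 → [55, 11, 53] (no swap needed)
Insert 57:
  append 57 at index 3 → [55, 11, 53, 57]
  57 > parent 11 at index 1, swap → [55, 57, 53, 11]
  57 > parent 55 at index 0, swap → [57, 55, 53, 11]
Insert 48:
  append 48 at index 4 → [57, 55, 53, 11, 48] (no swap needed)
Insert 60:
  append 60 at index 5 → [57, 55, 53, 11, 48, 60]
  60 > parent 53 at index 2, swap → [57, 55, 60, 11, 48, 53]
  60 > parent 57 at index 0, swap → [60, 55, 57, 11, 48, 53]
Insert 36:
  append 36 at index 6 → [60, 55, 57, 11, 48, 53, 36] (no swap needed)
Insert 4:
  append 4 at index 7 → [60, 55, 57, 11, 48, 53, 36, 4] (no swap needed)
Insert 49:
  append 49 at index 8 → [60, 55, 57, 11, 48, 53, 36, 4, 49]
  49 > parent 11 at index 3, swap → [60, 55, 57, 49, 48, 53, 36, 4, 11]
Insert 47:
  append 47 at index 9 → [60, 55, 57, 49, 48, 53, 36, 4, 11, 47] (no swap needed)
Insert 25:
  append 25 at index 10 → [60, 55, 57, 49, 48, 53, 36, 4, 11, 47, 25] (no swap needed)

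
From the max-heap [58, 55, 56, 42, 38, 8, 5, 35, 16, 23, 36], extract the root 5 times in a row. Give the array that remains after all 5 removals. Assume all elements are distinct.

extract-max #1 returns 58:
  remove root 58; move last element 36 to root → [36, 55, 56, 42, 38, 8, 5, 35, 16, 23]
  36 vs larger child 56 at index 2, swap → [56, 55, 36, 42, 38, 8, 5, 35, 16, 23]
extract-max #2 returns 56:
  remove root 56; move last element 23 to root → [23, 55, 36, 42, 38, 8, 5, 35, 16]
  23 vs larger child 55 at index 1, swap → [55, 23, 36, 42, 38, 8, 5, 35, 16]
  23 vs larger child 42 at index 3, swap → [55, 42, 36, 23, 38, 8, 5, 35, 16]
  23 vs larger child 35 at index 7, swap → [55, 42, 36, 35, 38, 8, 5, 23, 16]
extract-max #3 returns 55:
  remove root 55; move last element 16 to root → [16, 42, 36, 35, 38, 8, 5, 23]
  16 vs larger child 42 at index 1, swap → [42, 16, 36, 35, 38, 8, 5, 23]
  16 vs larger child 38 at index 4, swap → [42, 38, 36, 35, 16, 8, 5, 23]
extract-max #4 returns 42:
  remove root 42; move last element 23 to root → [23, 38, 36, 35, 16, 8, 5]
  23 vs larger child 38 at index 1, swap → [38, 23, 36, 35, 16, 8, 5]
  23 vs larger child 35 at index 3, swap → [38, 35, 36, 23, 16, 8, 5]
extract-max #5 returns 38:
  remove root 38; move last element 5 to root → [5, 35, 36, 23, 16, 8]
  5 vs larger child 36 at index 2, swap → [36, 35, 5, 23, 16, 8]
  5 vs only child 8 at index 5, swap → [36, 35, 8, 23, 16, 5]

[36, 35, 8, 23, 16, 5]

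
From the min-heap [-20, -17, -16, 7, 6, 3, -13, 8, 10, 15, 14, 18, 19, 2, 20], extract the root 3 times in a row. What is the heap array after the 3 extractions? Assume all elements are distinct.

extract-min #1 returns -20:
  remove root -20; move last element 20 to root → [20, -17, -16, 7, 6, 3, -13, 8, 10, 15, 14, 18, 19, 2]
  20 vs smaller child -17 at index 1, swap → [-17, 20, -16, 7, 6, 3, -13, 8, 10, 15, 14, 18, 19, 2]
  20 vs smaller child 6 at index 4, swap → [-17, 6, -16, 7, 20, 3, -13, 8, 10, 15, 14, 18, 19, 2]
  20 vs smaller child 14 at index 10, swap → [-17, 6, -16, 7, 14, 3, -13, 8, 10, 15, 20, 18, 19, 2]
extract-min #2 returns -17:
  remove root -17; move last element 2 to root → [2, 6, -16, 7, 14, 3, -13, 8, 10, 15, 20, 18, 19]
  2 vs smaller child -16 at index 2, swap → [-16, 6, 2, 7, 14, 3, -13, 8, 10, 15, 20, 18, 19]
  2 vs smaller child -13 at index 6, swap → [-16, 6, -13, 7, 14, 3, 2, 8, 10, 15, 20, 18, 19]
extract-min #3 returns -16:
  remove root -16; move last element 19 to root → [19, 6, -13, 7, 14, 3, 2, 8, 10, 15, 20, 18]
  19 vs smaller child -13 at index 2, swap → [-13, 6, 19, 7, 14, 3, 2, 8, 10, 15, 20, 18]
  19 vs smaller child 2 at index 6, swap → [-13, 6, 2, 7, 14, 3, 19, 8, 10, 15, 20, 18]

[-13, 6, 2, 7, 14, 3, 19, 8, 10, 15, 20, 18]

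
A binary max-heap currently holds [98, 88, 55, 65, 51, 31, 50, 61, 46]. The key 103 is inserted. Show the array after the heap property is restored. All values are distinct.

append 103 at index 9 → [98, 88, 55, 65, 51, 31, 50, 61, 46, 103]
103 > parent 51 at index 4, swap → [98, 88, 55, 65, 103, 31, 50, 61, 46, 51]
103 > parent 88 at index 1, swap → [98, 103, 55, 65, 88, 31, 50, 61, 46, 51]
103 > parent 98 at index 0, swap → [103, 98, 55, 65, 88, 31, 50, 61, 46, 51]

[103, 98, 55, 65, 88, 31, 50, 61, 46, 51]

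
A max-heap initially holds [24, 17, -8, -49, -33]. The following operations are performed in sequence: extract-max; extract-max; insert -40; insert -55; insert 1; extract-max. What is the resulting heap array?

[-8, -33, -49, -40, -55]

extract-max → returns 24:
  remove root 24; move last element -33 to root → [-33, 17, -8, -49]
  -33 vs larger child 17 at index 1, swap → [17, -33, -8, -49]
extract-max → returns 17:
  remove root 17; move last element -49 to root → [-49, -33, -8]
  -49 vs larger child -8 at index 2, swap → [-8, -33, -49]
insert -40:
  append -40 at index 3 → [-8, -33, -49, -40] (no swap needed)
insert -55:
  append -55 at index 4 → [-8, -33, -49, -40, -55] (no swap needed)
insert 1:
  append 1 at index 5 → [-8, -33, -49, -40, -55, 1]
  1 > parent -49 at index 2, swap → [-8, -33, 1, -40, -55, -49]
  1 > parent -8 at index 0, swap → [1, -33, -8, -40, -55, -49]
extract-max → returns 1:
  remove root 1; move last element -49 to root → [-49, -33, -8, -40, -55]
  -49 vs larger child -8 at index 2, swap → [-8, -33, -49, -40, -55]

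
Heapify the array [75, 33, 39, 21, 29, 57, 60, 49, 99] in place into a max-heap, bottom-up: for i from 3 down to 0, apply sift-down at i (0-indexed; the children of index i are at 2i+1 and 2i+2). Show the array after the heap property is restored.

[99, 75, 60, 49, 29, 57, 39, 33, 21]

sift down from index 3:
  21 vs larger child 99 at index 8, swap → [75, 33, 39, 99, 29, 57, 60, 49, 21]
sift down from index 2:
  39 vs larger child 60 at index 6, swap → [75, 33, 60, 99, 29, 57, 39, 49, 21]
sift down from index 1:
  33 vs larger child 99 at index 3, swap → [75, 99, 60, 33, 29, 57, 39, 49, 21]
  33 vs larger child 49 at index 7, swap → [75, 99, 60, 49, 29, 57, 39, 33, 21]
sift down from index 0:
  75 vs larger child 99 at index 1, swap → [99, 75, 60, 49, 29, 57, 39, 33, 21]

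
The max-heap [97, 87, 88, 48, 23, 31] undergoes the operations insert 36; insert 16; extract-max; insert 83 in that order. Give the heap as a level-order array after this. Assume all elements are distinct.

[88, 87, 36, 83, 23, 31, 16, 48]

insert 36:
  append 36 at index 6 → [97, 87, 88, 48, 23, 31, 36] (no swap needed)
insert 16:
  append 16 at index 7 → [97, 87, 88, 48, 23, 31, 36, 16] (no swap needed)
extract-max → returns 97:
  remove root 97; move last element 16 to root → [16, 87, 88, 48, 23, 31, 36]
  16 vs larger child 88 at index 2, swap → [88, 87, 16, 48, 23, 31, 36]
  16 vs larger child 36 at index 6, swap → [88, 87, 36, 48, 23, 31, 16]
insert 83:
  append 83 at index 7 → [88, 87, 36, 48, 23, 31, 16, 83]
  83 > parent 48 at index 3, swap → [88, 87, 36, 83, 23, 31, 16, 48]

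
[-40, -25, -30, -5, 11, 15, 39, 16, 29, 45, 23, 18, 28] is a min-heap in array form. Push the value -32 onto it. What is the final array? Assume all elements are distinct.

append -32 at index 13 → [-40, -25, -30, -5, 11, 15, 39, 16, 29, 45, 23, 18, 28, -32]
-32 < parent 39 at index 6, swap → [-40, -25, -30, -5, 11, 15, -32, 16, 29, 45, 23, 18, 28, 39]
-32 < parent -30 at index 2, swap → [-40, -25, -32, -5, 11, 15, -30, 16, 29, 45, 23, 18, 28, 39]

[-40, -25, -32, -5, 11, 15, -30, 16, 29, 45, 23, 18, 28, 39]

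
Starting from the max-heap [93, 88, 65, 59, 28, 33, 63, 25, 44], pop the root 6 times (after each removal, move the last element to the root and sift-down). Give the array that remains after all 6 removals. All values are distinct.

[33, 28, 25]

extract-max #1 returns 93:
  remove root 93; move last element 44 to root → [44, 88, 65, 59, 28, 33, 63, 25]
  44 vs larger child 88 at index 1, swap → [88, 44, 65, 59, 28, 33, 63, 25]
  44 vs larger child 59 at index 3, swap → [88, 59, 65, 44, 28, 33, 63, 25]
extract-max #2 returns 88:
  remove root 88; move last element 25 to root → [25, 59, 65, 44, 28, 33, 63]
  25 vs larger child 65 at index 2, swap → [65, 59, 25, 44, 28, 33, 63]
  25 vs larger child 63 at index 6, swap → [65, 59, 63, 44, 28, 33, 25]
extract-max #3 returns 65:
  remove root 65; move last element 25 to root → [25, 59, 63, 44, 28, 33]
  25 vs larger child 63 at index 2, swap → [63, 59, 25, 44, 28, 33]
  25 vs only child 33 at index 5, swap → [63, 59, 33, 44, 28, 25]
extract-max #4 returns 63:
  remove root 63; move last element 25 to root → [25, 59, 33, 44, 28]
  25 vs larger child 59 at index 1, swap → [59, 25, 33, 44, 28]
  25 vs larger child 44 at index 3, swap → [59, 44, 33, 25, 28]
extract-max #5 returns 59:
  remove root 59; move last element 28 to root → [28, 44, 33, 25]
  28 vs larger child 44 at index 1, swap → [44, 28, 33, 25]
extract-max #6 returns 44:
  remove root 44; move last element 25 to root → [25, 28, 33]
  25 vs larger child 33 at index 2, swap → [33, 28, 25]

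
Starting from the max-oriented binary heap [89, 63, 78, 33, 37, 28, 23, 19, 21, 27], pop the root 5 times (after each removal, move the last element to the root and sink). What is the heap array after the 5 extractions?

[28, 23, 27, 19, 21]

extract-max #1 returns 89:
  remove root 89; move last element 27 to root → [27, 63, 78, 33, 37, 28, 23, 19, 21]
  27 vs larger child 78 at index 2, swap → [78, 63, 27, 33, 37, 28, 23, 19, 21]
  27 vs larger child 28 at index 5, swap → [78, 63, 28, 33, 37, 27, 23, 19, 21]
extract-max #2 returns 78:
  remove root 78; move last element 21 to root → [21, 63, 28, 33, 37, 27, 23, 19]
  21 vs larger child 63 at index 1, swap → [63, 21, 28, 33, 37, 27, 23, 19]
  21 vs larger child 37 at index 4, swap → [63, 37, 28, 33, 21, 27, 23, 19]
extract-max #3 returns 63:
  remove root 63; move last element 19 to root → [19, 37, 28, 33, 21, 27, 23]
  19 vs larger child 37 at index 1, swap → [37, 19, 28, 33, 21, 27, 23]
  19 vs larger child 33 at index 3, swap → [37, 33, 28, 19, 21, 27, 23]
extract-max #4 returns 37:
  remove root 37; move last element 23 to root → [23, 33, 28, 19, 21, 27]
  23 vs larger child 33 at index 1, swap → [33, 23, 28, 19, 21, 27]
extract-max #5 returns 33:
  remove root 33; move last element 27 to root → [27, 23, 28, 19, 21]
  27 vs larger child 28 at index 2, swap → [28, 23, 27, 19, 21]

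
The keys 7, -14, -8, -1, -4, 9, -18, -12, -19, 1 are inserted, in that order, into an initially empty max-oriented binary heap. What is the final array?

[9, 1, 7, -12, -1, -8, -18, -14, -19, -4]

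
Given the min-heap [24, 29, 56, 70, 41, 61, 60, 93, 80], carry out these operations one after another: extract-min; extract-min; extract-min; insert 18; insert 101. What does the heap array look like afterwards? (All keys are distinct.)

extract-min → returns 24:
  remove root 24; move last element 80 to root → [80, 29, 56, 70, 41, 61, 60, 93]
  80 vs smaller child 29 at index 1, swap → [29, 80, 56, 70, 41, 61, 60, 93]
  80 vs smaller child 41 at index 4, swap → [29, 41, 56, 70, 80, 61, 60, 93]
extract-min → returns 29:
  remove root 29; move last element 93 to root → [93, 41, 56, 70, 80, 61, 60]
  93 vs smaller child 41 at index 1, swap → [41, 93, 56, 70, 80, 61, 60]
  93 vs smaller child 70 at index 3, swap → [41, 70, 56, 93, 80, 61, 60]
extract-min → returns 41:
  remove root 41; move last element 60 to root → [60, 70, 56, 93, 80, 61]
  60 vs smaller child 56 at index 2, swap → [56, 70, 60, 93, 80, 61]
insert 18:
  append 18 at index 6 → [56, 70, 60, 93, 80, 61, 18]
  18 < parent 60 at index 2, swap → [56, 70, 18, 93, 80, 61, 60]
  18 < parent 56 at index 0, swap → [18, 70, 56, 93, 80, 61, 60]
insert 101:
  append 101 at index 7 → [18, 70, 56, 93, 80, 61, 60, 101] (no swap needed)

[18, 70, 56, 93, 80, 61, 60, 101]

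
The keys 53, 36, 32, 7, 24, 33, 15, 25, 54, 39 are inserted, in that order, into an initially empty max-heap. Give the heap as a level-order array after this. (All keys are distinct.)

Insert 53:
  append 53 at index 0 → [53] (no swap needed)
Insert 36:
  append 36 at index 1 → [53, 36] (no swap needed)
Insert 32:
  append 32 at index 2 → [53, 36, 32] (no swap needed)
Insert 7:
  append 7 at index 3 → [53, 36, 32, 7] (no swap needed)
Insert 24:
  append 24 at index 4 → [53, 36, 32, 7, 24] (no swap needed)
Insert 33:
  append 33 at index 5 → [53, 36, 32, 7, 24, 33]
  33 > parent 32 at index 2, swap → [53, 36, 33, 7, 24, 32]
Insert 15:
  append 15 at index 6 → [53, 36, 33, 7, 24, 32, 15] (no swap needed)
Insert 25:
  append 25 at index 7 → [53, 36, 33, 7, 24, 32, 15, 25]
  25 > parent 7 at index 3, swap → [53, 36, 33, 25, 24, 32, 15, 7]
Insert 54:
  append 54 at index 8 → [53, 36, 33, 25, 24, 32, 15, 7, 54]
  54 > parent 25 at index 3, swap → [53, 36, 33, 54, 24, 32, 15, 7, 25]
  54 > parent 36 at index 1, swap → [53, 54, 33, 36, 24, 32, 15, 7, 25]
  54 > parent 53 at index 0, swap → [54, 53, 33, 36, 24, 32, 15, 7, 25]
Insert 39:
  append 39 at index 9 → [54, 53, 33, 36, 24, 32, 15, 7, 25, 39]
  39 > parent 24 at index 4, swap → [54, 53, 33, 36, 39, 32, 15, 7, 25, 24]

[54, 53, 33, 36, 39, 32, 15, 7, 25, 24]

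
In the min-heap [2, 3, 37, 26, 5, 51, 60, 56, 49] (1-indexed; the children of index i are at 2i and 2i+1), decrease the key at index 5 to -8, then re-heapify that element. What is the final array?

[-8, 2, 37, 26, 3, 51, 60, 56, 49]

set index 5 from 5 to -8 → [2, 3, 37, 26, -8, 51, 60, 56, 49]
-8 < parent 3 at index 2, swap → [2, -8, 37, 26, 3, 51, 60, 56, 49]
-8 < parent 2 at index 1, swap → [-8, 2, 37, 26, 3, 51, 60, 56, 49]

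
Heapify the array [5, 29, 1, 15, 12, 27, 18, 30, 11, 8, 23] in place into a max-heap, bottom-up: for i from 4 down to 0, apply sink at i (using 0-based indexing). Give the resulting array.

sift down from index 4:
  12 vs larger child 23 at index 10, swap → [5, 29, 1, 15, 23, 27, 18, 30, 11, 8, 12]
sift down from index 3:
  15 vs larger child 30 at index 7, swap → [5, 29, 1, 30, 23, 27, 18, 15, 11, 8, 12]
sift down from index 2:
  1 vs larger child 27 at index 5, swap → [5, 29, 27, 30, 23, 1, 18, 15, 11, 8, 12]
sift down from index 1:
  29 vs larger child 30 at index 3, swap → [5, 30, 27, 29, 23, 1, 18, 15, 11, 8, 12]
sift down from index 0:
  5 vs larger child 30 at index 1, swap → [30, 5, 27, 29, 23, 1, 18, 15, 11, 8, 12]
  5 vs larger child 29 at index 3, swap → [30, 29, 27, 5, 23, 1, 18, 15, 11, 8, 12]
  5 vs larger child 15 at index 7, swap → [30, 29, 27, 15, 23, 1, 18, 5, 11, 8, 12]

[30, 29, 27, 15, 23, 1, 18, 5, 11, 8, 12]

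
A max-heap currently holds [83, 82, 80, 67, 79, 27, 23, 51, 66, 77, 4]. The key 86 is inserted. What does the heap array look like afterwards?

[86, 82, 83, 67, 79, 80, 23, 51, 66, 77, 4, 27]

append 86 at index 11 → [83, 82, 80, 67, 79, 27, 23, 51, 66, 77, 4, 86]
86 > parent 27 at index 5, swap → [83, 82, 80, 67, 79, 86, 23, 51, 66, 77, 4, 27]
86 > parent 80 at index 2, swap → [83, 82, 86, 67, 79, 80, 23, 51, 66, 77, 4, 27]
86 > parent 83 at index 0, swap → [86, 82, 83, 67, 79, 80, 23, 51, 66, 77, 4, 27]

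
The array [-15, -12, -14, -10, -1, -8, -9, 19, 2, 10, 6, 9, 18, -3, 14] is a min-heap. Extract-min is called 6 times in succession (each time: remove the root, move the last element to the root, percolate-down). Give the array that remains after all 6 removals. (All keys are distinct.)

[-3, -1, 9, 2, 6, 10, 18, 19, 14]

extract-min #1 returns -15:
  remove root -15; move last element 14 to root → [14, -12, -14, -10, -1, -8, -9, 19, 2, 10, 6, 9, 18, -3]
  14 vs smaller child -14 at index 2, swap → [-14, -12, 14, -10, -1, -8, -9, 19, 2, 10, 6, 9, 18, -3]
  14 vs smaller child -9 at index 6, swap → [-14, -12, -9, -10, -1, -8, 14, 19, 2, 10, 6, 9, 18, -3]
  14 vs only child -3 at index 13, swap → [-14, -12, -9, -10, -1, -8, -3, 19, 2, 10, 6, 9, 18, 14]
extract-min #2 returns -14:
  remove root -14; move last element 14 to root → [14, -12, -9, -10, -1, -8, -3, 19, 2, 10, 6, 9, 18]
  14 vs smaller child -12 at index 1, swap → [-12, 14, -9, -10, -1, -8, -3, 19, 2, 10, 6, 9, 18]
  14 vs smaller child -10 at index 3, swap → [-12, -10, -9, 14, -1, -8, -3, 19, 2, 10, 6, 9, 18]
  14 vs smaller child 2 at index 8, swap → [-12, -10, -9, 2, -1, -8, -3, 19, 14, 10, 6, 9, 18]
extract-min #3 returns -12:
  remove root -12; move last element 18 to root → [18, -10, -9, 2, -1, -8, -3, 19, 14, 10, 6, 9]
  18 vs smaller child -10 at index 1, swap → [-10, 18, -9, 2, -1, -8, -3, 19, 14, 10, 6, 9]
  18 vs smaller child -1 at index 4, swap → [-10, -1, -9, 2, 18, -8, -3, 19, 14, 10, 6, 9]
  18 vs smaller child 6 at index 10, swap → [-10, -1, -9, 2, 6, -8, -3, 19, 14, 10, 18, 9]
extract-min #4 returns -10:
  remove root -10; move last element 9 to root → [9, -1, -9, 2, 6, -8, -3, 19, 14, 10, 18]
  9 vs smaller child -9 at index 2, swap → [-9, -1, 9, 2, 6, -8, -3, 19, 14, 10, 18]
  9 vs smaller child -8 at index 5, swap → [-9, -1, -8, 2, 6, 9, -3, 19, 14, 10, 18]
extract-min #5 returns -9:
  remove root -9; move last element 18 to root → [18, -1, -8, 2, 6, 9, -3, 19, 14, 10]
  18 vs smaller child -8 at index 2, swap → [-8, -1, 18, 2, 6, 9, -3, 19, 14, 10]
  18 vs smaller child -3 at index 6, swap → [-8, -1, -3, 2, 6, 9, 18, 19, 14, 10]
extract-min #6 returns -8:
  remove root -8; move last element 10 to root → [10, -1, -3, 2, 6, 9, 18, 19, 14]
  10 vs smaller child -3 at index 2, swap → [-3, -1, 10, 2, 6, 9, 18, 19, 14]
  10 vs smaller child 9 at index 5, swap → [-3, -1, 9, 2, 6, 10, 18, 19, 14]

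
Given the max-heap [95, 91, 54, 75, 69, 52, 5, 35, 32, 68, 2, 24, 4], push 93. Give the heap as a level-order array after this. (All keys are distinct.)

append 93 at index 13 → [95, 91, 54, 75, 69, 52, 5, 35, 32, 68, 2, 24, 4, 93]
93 > parent 5 at index 6, swap → [95, 91, 54, 75, 69, 52, 93, 35, 32, 68, 2, 24, 4, 5]
93 > parent 54 at index 2, swap → [95, 91, 93, 75, 69, 52, 54, 35, 32, 68, 2, 24, 4, 5]

[95, 91, 93, 75, 69, 52, 54, 35, 32, 68, 2, 24, 4, 5]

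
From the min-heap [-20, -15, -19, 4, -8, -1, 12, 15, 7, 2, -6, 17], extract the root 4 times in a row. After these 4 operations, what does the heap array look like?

[-6, 2, -1, 4, 7, 17, 12, 15]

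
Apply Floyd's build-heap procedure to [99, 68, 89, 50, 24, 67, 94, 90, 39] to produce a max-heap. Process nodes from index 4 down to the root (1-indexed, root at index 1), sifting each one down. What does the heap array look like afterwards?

[99, 90, 94, 68, 24, 67, 89, 50, 39]

sift down from index 4:
  50 vs larger child 90 at index 8, swap → [99, 68, 89, 90, 24, 67, 94, 50, 39]
sift down from index 3:
  89 vs larger child 94 at index 7, swap → [99, 68, 94, 90, 24, 67, 89, 50, 39]
sift down from index 2:
  68 vs larger child 90 at index 4, swap → [99, 90, 94, 68, 24, 67, 89, 50, 39]
sift down from index 1: already satisfies heap property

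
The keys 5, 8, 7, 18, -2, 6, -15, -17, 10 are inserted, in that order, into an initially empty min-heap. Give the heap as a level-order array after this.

[-17, -15, -2, 5, 8, 7, 6, 18, 10]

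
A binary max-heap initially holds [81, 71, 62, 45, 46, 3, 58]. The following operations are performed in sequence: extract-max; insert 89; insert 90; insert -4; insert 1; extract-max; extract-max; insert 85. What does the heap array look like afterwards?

[85, 71, 62, 58, 46, 3, -4, 1, 45]

extract-max → returns 81:
  remove root 81; move last element 58 to root → [58, 71, 62, 45, 46, 3]
  58 vs larger child 71 at index 1, swap → [71, 58, 62, 45, 46, 3]
insert 89:
  append 89 at index 6 → [71, 58, 62, 45, 46, 3, 89]
  89 > parent 62 at index 2, swap → [71, 58, 89, 45, 46, 3, 62]
  89 > parent 71 at index 0, swap → [89, 58, 71, 45, 46, 3, 62]
insert 90:
  append 90 at index 7 → [89, 58, 71, 45, 46, 3, 62, 90]
  90 > parent 45 at index 3, swap → [89, 58, 71, 90, 46, 3, 62, 45]
  90 > parent 58 at index 1, swap → [89, 90, 71, 58, 46, 3, 62, 45]
  90 > parent 89 at index 0, swap → [90, 89, 71, 58, 46, 3, 62, 45]
insert -4:
  append -4 at index 8 → [90, 89, 71, 58, 46, 3, 62, 45, -4] (no swap needed)
insert 1:
  append 1 at index 9 → [90, 89, 71, 58, 46, 3, 62, 45, -4, 1] (no swap needed)
extract-max → returns 90:
  remove root 90; move last element 1 to root → [1, 89, 71, 58, 46, 3, 62, 45, -4]
  1 vs larger child 89 at index 1, swap → [89, 1, 71, 58, 46, 3, 62, 45, -4]
  1 vs larger child 58 at index 3, swap → [89, 58, 71, 1, 46, 3, 62, 45, -4]
  1 vs larger child 45 at index 7, swap → [89, 58, 71, 45, 46, 3, 62, 1, -4]
extract-max → returns 89:
  remove root 89; move last element -4 to root → [-4, 58, 71, 45, 46, 3, 62, 1]
  -4 vs larger child 71 at index 2, swap → [71, 58, -4, 45, 46, 3, 62, 1]
  -4 vs larger child 62 at index 6, swap → [71, 58, 62, 45, 46, 3, -4, 1]
insert 85:
  append 85 at index 8 → [71, 58, 62, 45, 46, 3, -4, 1, 85]
  85 > parent 45 at index 3, swap → [71, 58, 62, 85, 46, 3, -4, 1, 45]
  85 > parent 58 at index 1, swap → [71, 85, 62, 58, 46, 3, -4, 1, 45]
  85 > parent 71 at index 0, swap → [85, 71, 62, 58, 46, 3, -4, 1, 45]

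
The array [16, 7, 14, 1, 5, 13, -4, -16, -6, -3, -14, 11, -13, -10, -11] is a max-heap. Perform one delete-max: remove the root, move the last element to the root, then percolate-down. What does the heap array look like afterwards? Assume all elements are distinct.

[14, 7, 13, 1, 5, 11, -4, -16, -6, -3, -14, -11, -13, -10]

remove root 16; move last element -11 to root → [-11, 7, 14, 1, 5, 13, -4, -16, -6, -3, -14, 11, -13, -10]
-11 vs larger child 14 at index 2, swap → [14, 7, -11, 1, 5, 13, -4, -16, -6, -3, -14, 11, -13, -10]
-11 vs larger child 13 at index 5, swap → [14, 7, 13, 1, 5, -11, -4, -16, -6, -3, -14, 11, -13, -10]
-11 vs larger child 11 at index 11, swap → [14, 7, 13, 1, 5, 11, -4, -16, -6, -3, -14, -11, -13, -10]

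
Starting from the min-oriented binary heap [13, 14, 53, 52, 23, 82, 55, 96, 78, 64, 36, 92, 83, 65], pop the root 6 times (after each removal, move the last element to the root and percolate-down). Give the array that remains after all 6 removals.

[55, 64, 82, 78, 65, 92, 83, 96]

extract-min #1 returns 13:
  remove root 13; move last element 65 to root → [65, 14, 53, 52, 23, 82, 55, 96, 78, 64, 36, 92, 83]
  65 vs smaller child 14 at index 1, swap → [14, 65, 53, 52, 23, 82, 55, 96, 78, 64, 36, 92, 83]
  65 vs smaller child 23 at index 4, swap → [14, 23, 53, 52, 65, 82, 55, 96, 78, 64, 36, 92, 83]
  65 vs smaller child 36 at index 10, swap → [14, 23, 53, 52, 36, 82, 55, 96, 78, 64, 65, 92, 83]
extract-min #2 returns 14:
  remove root 14; move last element 83 to root → [83, 23, 53, 52, 36, 82, 55, 96, 78, 64, 65, 92]
  83 vs smaller child 23 at index 1, swap → [23, 83, 53, 52, 36, 82, 55, 96, 78, 64, 65, 92]
  83 vs smaller child 36 at index 4, swap → [23, 36, 53, 52, 83, 82, 55, 96, 78, 64, 65, 92]
  83 vs smaller child 64 at index 9, swap → [23, 36, 53, 52, 64, 82, 55, 96, 78, 83, 65, 92]
extract-min #3 returns 23:
  remove root 23; move last element 92 to root → [92, 36, 53, 52, 64, 82, 55, 96, 78, 83, 65]
  92 vs smaller child 36 at index 1, swap → [36, 92, 53, 52, 64, 82, 55, 96, 78, 83, 65]
  92 vs smaller child 52 at index 3, swap → [36, 52, 53, 92, 64, 82, 55, 96, 78, 83, 65]
  92 vs smaller child 78 at index 8, swap → [36, 52, 53, 78, 64, 82, 55, 96, 92, 83, 65]
extract-min #4 returns 36:
  remove root 36; move last element 65 to root → [65, 52, 53, 78, 64, 82, 55, 96, 92, 83]
  65 vs smaller child 52 at index 1, swap → [52, 65, 53, 78, 64, 82, 55, 96, 92, 83]
  65 vs smaller child 64 at index 4, swap → [52, 64, 53, 78, 65, 82, 55, 96, 92, 83]
extract-min #5 returns 52:
  remove root 52; move last element 83 to root → [83, 64, 53, 78, 65, 82, 55, 96, 92]
  83 vs smaller child 53 at index 2, swap → [53, 64, 83, 78, 65, 82, 55, 96, 92]
  83 vs smaller child 55 at index 6, swap → [53, 64, 55, 78, 65, 82, 83, 96, 92]
extract-min #6 returns 53:
  remove root 53; move last element 92 to root → [92, 64, 55, 78, 65, 82, 83, 96]
  92 vs smaller child 55 at index 2, swap → [55, 64, 92, 78, 65, 82, 83, 96]
  92 vs smaller child 82 at index 5, swap → [55, 64, 82, 78, 65, 92, 83, 96]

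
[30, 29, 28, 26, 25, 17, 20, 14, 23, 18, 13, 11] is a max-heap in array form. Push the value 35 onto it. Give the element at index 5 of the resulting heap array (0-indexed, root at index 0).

28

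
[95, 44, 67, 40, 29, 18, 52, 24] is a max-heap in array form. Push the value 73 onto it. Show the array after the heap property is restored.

[95, 73, 67, 44, 29, 18, 52, 24, 40]

append 73 at index 8 → [95, 44, 67, 40, 29, 18, 52, 24, 73]
73 > parent 40 at index 3, swap → [95, 44, 67, 73, 29, 18, 52, 24, 40]
73 > parent 44 at index 1, swap → [95, 73, 67, 44, 29, 18, 52, 24, 40]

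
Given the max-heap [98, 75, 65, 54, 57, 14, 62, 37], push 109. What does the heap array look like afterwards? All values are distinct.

[109, 98, 65, 75, 57, 14, 62, 37, 54]

append 109 at index 8 → [98, 75, 65, 54, 57, 14, 62, 37, 109]
109 > parent 54 at index 3, swap → [98, 75, 65, 109, 57, 14, 62, 37, 54]
109 > parent 75 at index 1, swap → [98, 109, 65, 75, 57, 14, 62, 37, 54]
109 > parent 98 at index 0, swap → [109, 98, 65, 75, 57, 14, 62, 37, 54]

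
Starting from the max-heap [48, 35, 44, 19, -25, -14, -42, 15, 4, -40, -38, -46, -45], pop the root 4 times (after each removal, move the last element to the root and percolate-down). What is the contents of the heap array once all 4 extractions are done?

[15, 4, -14, -38, -25, -45, -42, -46, -40]

extract-max #1 returns 48:
  remove root 48; move last element -45 to root → [-45, 35, 44, 19, -25, -14, -42, 15, 4, -40, -38, -46]
  -45 vs larger child 44 at index 2, swap → [44, 35, -45, 19, -25, -14, -42, 15, 4, -40, -38, -46]
  -45 vs larger child -14 at index 5, swap → [44, 35, -14, 19, -25, -45, -42, 15, 4, -40, -38, -46]
extract-max #2 returns 44:
  remove root 44; move last element -46 to root → [-46, 35, -14, 19, -25, -45, -42, 15, 4, -40, -38]
  -46 vs larger child 35 at index 1, swap → [35, -46, -14, 19, -25, -45, -42, 15, 4, -40, -38]
  -46 vs larger child 19 at index 3, swap → [35, 19, -14, -46, -25, -45, -42, 15, 4, -40, -38]
  -46 vs larger child 15 at index 7, swap → [35, 19, -14, 15, -25, -45, -42, -46, 4, -40, -38]
extract-max #3 returns 35:
  remove root 35; move last element -38 to root → [-38, 19, -14, 15, -25, -45, -42, -46, 4, -40]
  -38 vs larger child 19 at index 1, swap → [19, -38, -14, 15, -25, -45, -42, -46, 4, -40]
  -38 vs larger child 15 at index 3, swap → [19, 15, -14, -38, -25, -45, -42, -46, 4, -40]
  -38 vs larger child 4 at index 8, swap → [19, 15, -14, 4, -25, -45, -42, -46, -38, -40]
extract-max #4 returns 19:
  remove root 19; move last element -40 to root → [-40, 15, -14, 4, -25, -45, -42, -46, -38]
  -40 vs larger child 15 at index 1, swap → [15, -40, -14, 4, -25, -45, -42, -46, -38]
  -40 vs larger child 4 at index 3, swap → [15, 4, -14, -40, -25, -45, -42, -46, -38]
  -40 vs larger child -38 at index 8, swap → [15, 4, -14, -38, -25, -45, -42, -46, -40]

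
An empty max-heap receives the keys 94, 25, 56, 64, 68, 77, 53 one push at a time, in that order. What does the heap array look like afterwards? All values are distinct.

[94, 68, 77, 25, 64, 56, 53]

Insert 94:
  append 94 at index 0 → [94] (no swap needed)
Insert 25:
  append 25 at index 1 → [94, 25] (no swap needed)
Insert 56:
  append 56 at index 2 → [94, 25, 56] (no swap needed)
Insert 64:
  append 64 at index 3 → [94, 25, 56, 64]
  64 > parent 25 at index 1, swap → [94, 64, 56, 25]
Insert 68:
  append 68 at index 4 → [94, 64, 56, 25, 68]
  68 > parent 64 at index 1, swap → [94, 68, 56, 25, 64]
Insert 77:
  append 77 at index 5 → [94, 68, 56, 25, 64, 77]
  77 > parent 56 at index 2, swap → [94, 68, 77, 25, 64, 56]
Insert 53:
  append 53 at index 6 → [94, 68, 77, 25, 64, 56, 53] (no swap needed)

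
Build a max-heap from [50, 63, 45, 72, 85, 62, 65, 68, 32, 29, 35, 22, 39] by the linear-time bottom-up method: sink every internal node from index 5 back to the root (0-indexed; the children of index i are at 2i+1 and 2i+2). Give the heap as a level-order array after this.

[85, 72, 65, 68, 63, 62, 45, 50, 32, 29, 35, 22, 39]

sift down from index 5: already satisfies heap property
sift down from index 4: already satisfies heap property
sift down from index 3: already satisfies heap property
sift down from index 2:
  45 vs larger child 65 at index 6, swap → [50, 63, 65, 72, 85, 62, 45, 68, 32, 29, 35, 22, 39]
sift down from index 1:
  63 vs larger child 85 at index 4, swap → [50, 85, 65, 72, 63, 62, 45, 68, 32, 29, 35, 22, 39]
sift down from index 0:
  50 vs larger child 85 at index 1, swap → [85, 50, 65, 72, 63, 62, 45, 68, 32, 29, 35, 22, 39]
  50 vs larger child 72 at index 3, swap → [85, 72, 65, 50, 63, 62, 45, 68, 32, 29, 35, 22, 39]
  50 vs larger child 68 at index 7, swap → [85, 72, 65, 68, 63, 62, 45, 50, 32, 29, 35, 22, 39]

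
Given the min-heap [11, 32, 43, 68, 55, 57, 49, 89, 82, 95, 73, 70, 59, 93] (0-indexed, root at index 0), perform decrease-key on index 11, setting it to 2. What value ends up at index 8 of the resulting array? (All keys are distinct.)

set index 11 from 70 to 2 → [11, 32, 43, 68, 55, 57, 49, 89, 82, 95, 73, 2, 59, 93]
2 < parent 57 at index 5, swap → [11, 32, 43, 68, 55, 2, 49, 89, 82, 95, 73, 57, 59, 93]
2 < parent 43 at index 2, swap → [11, 32, 2, 68, 55, 43, 49, 89, 82, 95, 73, 57, 59, 93]
2 < parent 11 at index 0, swap → [2, 32, 11, 68, 55, 43, 49, 89, 82, 95, 73, 57, 59, 93]
resulting array: [2, 32, 11, 68, 55, 43, 49, 89, 82, 95, 73, 57, 59, 93]

82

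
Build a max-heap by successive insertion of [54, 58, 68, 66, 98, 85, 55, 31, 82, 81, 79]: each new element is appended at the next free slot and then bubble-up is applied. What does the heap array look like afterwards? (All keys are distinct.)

[98, 82, 85, 68, 81, 58, 55, 31, 54, 66, 79]

Insert 54:
  append 54 at index 0 → [54] (no swap needed)
Insert 58:
  append 58 at index 1 → [54, 58]
  58 > parent 54 at index 0, swap → [58, 54]
Insert 68:
  append 68 at index 2 → [58, 54, 68]
  68 > parent 58 at index 0, swap → [68, 54, 58]
Insert 66:
  append 66 at index 3 → [68, 54, 58, 66]
  66 > parent 54 at index 1, swap → [68, 66, 58, 54]
Insert 98:
  append 98 at index 4 → [68, 66, 58, 54, 98]
  98 > parent 66 at index 1, swap → [68, 98, 58, 54, 66]
  98 > parent 68 at index 0, swap → [98, 68, 58, 54, 66]
Insert 85:
  append 85 at index 5 → [98, 68, 58, 54, 66, 85]
  85 > parent 58 at index 2, swap → [98, 68, 85, 54, 66, 58]
Insert 55:
  append 55 at index 6 → [98, 68, 85, 54, 66, 58, 55] (no swap needed)
Insert 31:
  append 31 at index 7 → [98, 68, 85, 54, 66, 58, 55, 31] (no swap needed)
Insert 82:
  append 82 at index 8 → [98, 68, 85, 54, 66, 58, 55, 31, 82]
  82 > parent 54 at index 3, swap → [98, 68, 85, 82, 66, 58, 55, 31, 54]
  82 > parent 68 at index 1, swap → [98, 82, 85, 68, 66, 58, 55, 31, 54]
Insert 81:
  append 81 at index 9 → [98, 82, 85, 68, 66, 58, 55, 31, 54, 81]
  81 > parent 66 at index 4, swap → [98, 82, 85, 68, 81, 58, 55, 31, 54, 66]
Insert 79:
  append 79 at index 10 → [98, 82, 85, 68, 81, 58, 55, 31, 54, 66, 79] (no swap needed)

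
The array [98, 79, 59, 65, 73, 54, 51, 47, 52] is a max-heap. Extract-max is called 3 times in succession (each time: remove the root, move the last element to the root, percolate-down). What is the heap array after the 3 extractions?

[65, 52, 59, 47, 51, 54]

extract-max #1 returns 98:
  remove root 98; move last element 52 to root → [52, 79, 59, 65, 73, 54, 51, 47]
  52 vs larger child 79 at index 1, swap → [79, 52, 59, 65, 73, 54, 51, 47]
  52 vs larger child 73 at index 4, swap → [79, 73, 59, 65, 52, 54, 51, 47]
extract-max #2 returns 79:
  remove root 79; move last element 47 to root → [47, 73, 59, 65, 52, 54, 51]
  47 vs larger child 73 at index 1, swap → [73, 47, 59, 65, 52, 54, 51]
  47 vs larger child 65 at index 3, swap → [73, 65, 59, 47, 52, 54, 51]
extract-max #3 returns 73:
  remove root 73; move last element 51 to root → [51, 65, 59, 47, 52, 54]
  51 vs larger child 65 at index 1, swap → [65, 51, 59, 47, 52, 54]
  51 vs larger child 52 at index 4, swap → [65, 52, 59, 47, 51, 54]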